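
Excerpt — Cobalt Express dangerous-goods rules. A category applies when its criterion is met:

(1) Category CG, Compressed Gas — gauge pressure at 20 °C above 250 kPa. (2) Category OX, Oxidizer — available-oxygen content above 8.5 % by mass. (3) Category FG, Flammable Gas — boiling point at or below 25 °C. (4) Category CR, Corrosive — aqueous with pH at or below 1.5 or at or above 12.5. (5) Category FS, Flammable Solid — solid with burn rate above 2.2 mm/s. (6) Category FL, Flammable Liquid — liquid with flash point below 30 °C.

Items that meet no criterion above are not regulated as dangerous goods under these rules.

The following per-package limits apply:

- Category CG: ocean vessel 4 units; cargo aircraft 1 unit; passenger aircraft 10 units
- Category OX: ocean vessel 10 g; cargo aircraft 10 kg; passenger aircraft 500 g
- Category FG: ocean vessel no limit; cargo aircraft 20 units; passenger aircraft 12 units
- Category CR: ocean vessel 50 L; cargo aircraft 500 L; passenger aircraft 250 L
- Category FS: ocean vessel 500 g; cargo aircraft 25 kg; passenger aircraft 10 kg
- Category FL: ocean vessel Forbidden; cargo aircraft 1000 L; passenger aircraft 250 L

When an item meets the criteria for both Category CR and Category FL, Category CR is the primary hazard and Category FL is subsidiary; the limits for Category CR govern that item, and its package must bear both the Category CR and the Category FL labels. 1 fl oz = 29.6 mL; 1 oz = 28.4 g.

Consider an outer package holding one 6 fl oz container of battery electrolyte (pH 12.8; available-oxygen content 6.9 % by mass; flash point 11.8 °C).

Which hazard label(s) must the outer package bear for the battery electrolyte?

Category CR and FL

pH 12.8 meets the Category CR criterion (Corrosive), so the battery electrolyte is Category CR.
With flash point 11.8 °C (< 30 °C), the battery electrolyte falls in Category FL.
By the precedence rule Category CR is primary and Category FL is subsidiary, and that rule requires both labels on the package.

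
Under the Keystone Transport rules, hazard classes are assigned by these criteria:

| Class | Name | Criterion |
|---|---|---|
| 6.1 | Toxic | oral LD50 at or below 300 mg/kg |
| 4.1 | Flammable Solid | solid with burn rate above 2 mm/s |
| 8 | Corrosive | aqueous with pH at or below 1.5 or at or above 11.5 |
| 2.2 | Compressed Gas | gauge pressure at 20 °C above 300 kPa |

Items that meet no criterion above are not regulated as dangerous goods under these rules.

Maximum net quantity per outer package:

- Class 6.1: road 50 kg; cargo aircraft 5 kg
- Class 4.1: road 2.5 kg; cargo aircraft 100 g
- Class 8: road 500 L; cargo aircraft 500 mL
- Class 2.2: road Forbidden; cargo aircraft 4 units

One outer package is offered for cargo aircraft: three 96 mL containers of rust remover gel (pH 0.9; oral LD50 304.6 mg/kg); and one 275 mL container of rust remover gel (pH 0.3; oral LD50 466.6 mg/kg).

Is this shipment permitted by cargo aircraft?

No

Rust remover gel: pH 0.9 ≤ 1.5 → Class 8 (Corrosive).
With pH 0.3 (≤ 1.5), the rust remover gel falls in Class 8.
Class 8 net quantity: (three 96 mL containers = 288 mL) + 275 mL = 563 mL.
563 mL > 500 mL (cargo aircraft limit, Class 8) — over the limit.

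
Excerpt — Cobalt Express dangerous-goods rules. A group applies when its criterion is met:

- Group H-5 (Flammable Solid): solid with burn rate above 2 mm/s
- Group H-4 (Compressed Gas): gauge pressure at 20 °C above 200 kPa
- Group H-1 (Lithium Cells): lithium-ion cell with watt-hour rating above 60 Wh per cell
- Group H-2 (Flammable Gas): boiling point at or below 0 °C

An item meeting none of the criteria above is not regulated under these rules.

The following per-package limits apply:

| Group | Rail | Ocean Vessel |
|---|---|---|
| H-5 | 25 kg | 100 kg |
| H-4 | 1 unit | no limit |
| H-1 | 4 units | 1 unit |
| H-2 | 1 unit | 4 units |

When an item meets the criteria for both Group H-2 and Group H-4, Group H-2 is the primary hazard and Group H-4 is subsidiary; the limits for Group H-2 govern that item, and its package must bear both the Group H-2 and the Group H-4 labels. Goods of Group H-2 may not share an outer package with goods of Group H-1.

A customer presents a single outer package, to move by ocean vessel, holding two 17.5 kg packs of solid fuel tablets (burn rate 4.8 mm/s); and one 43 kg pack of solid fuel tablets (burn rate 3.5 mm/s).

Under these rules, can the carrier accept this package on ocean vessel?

Yes

Burn rate 4.8 mm/s meets the Group H-5 criterion (Flammable Solid), so the solid fuel tablets are Group H-5.
The solid fuel tablets have burn rate 3.5 mm/s, which is > 2 mm/s, so they are Group H-5 (Flammable Solid).
Group H-5 net quantity: (two 17.5 kg packs = 35 kg) + 43 kg = 78 kg.
78 kg is within the ocean vessel limit of 100 kg for Group H-5.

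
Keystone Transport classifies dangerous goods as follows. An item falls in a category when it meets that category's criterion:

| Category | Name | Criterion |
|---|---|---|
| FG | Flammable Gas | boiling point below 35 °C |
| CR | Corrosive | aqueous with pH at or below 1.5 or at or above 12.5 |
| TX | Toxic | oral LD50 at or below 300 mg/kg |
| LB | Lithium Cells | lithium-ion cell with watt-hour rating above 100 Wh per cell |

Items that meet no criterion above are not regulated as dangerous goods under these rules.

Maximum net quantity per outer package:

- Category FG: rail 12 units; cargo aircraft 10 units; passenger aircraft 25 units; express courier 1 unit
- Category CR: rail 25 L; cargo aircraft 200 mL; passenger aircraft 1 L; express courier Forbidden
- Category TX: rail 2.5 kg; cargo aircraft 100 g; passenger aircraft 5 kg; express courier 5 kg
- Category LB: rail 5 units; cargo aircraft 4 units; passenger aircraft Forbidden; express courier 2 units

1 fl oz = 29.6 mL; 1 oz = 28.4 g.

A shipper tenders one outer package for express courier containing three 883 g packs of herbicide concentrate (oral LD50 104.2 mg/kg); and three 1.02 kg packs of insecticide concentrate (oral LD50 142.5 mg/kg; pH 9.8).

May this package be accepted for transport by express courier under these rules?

No

With oral LD50 104.2 mg/kg (≤ 300 mg/kg), the herbicide concentrate falls in Category TX.
Insecticide concentrate: oral LD50 142.5 mg/kg ≤ 300 mg/kg → Category TX (Toxic).
Total Category TX: (three 883 g packs = 2.649 kg) + (three 1.02 kg packs = 3.06 kg) = 5.709 kg.
5.709 kg exceeds the express courier limit of 5 kg for Category TX.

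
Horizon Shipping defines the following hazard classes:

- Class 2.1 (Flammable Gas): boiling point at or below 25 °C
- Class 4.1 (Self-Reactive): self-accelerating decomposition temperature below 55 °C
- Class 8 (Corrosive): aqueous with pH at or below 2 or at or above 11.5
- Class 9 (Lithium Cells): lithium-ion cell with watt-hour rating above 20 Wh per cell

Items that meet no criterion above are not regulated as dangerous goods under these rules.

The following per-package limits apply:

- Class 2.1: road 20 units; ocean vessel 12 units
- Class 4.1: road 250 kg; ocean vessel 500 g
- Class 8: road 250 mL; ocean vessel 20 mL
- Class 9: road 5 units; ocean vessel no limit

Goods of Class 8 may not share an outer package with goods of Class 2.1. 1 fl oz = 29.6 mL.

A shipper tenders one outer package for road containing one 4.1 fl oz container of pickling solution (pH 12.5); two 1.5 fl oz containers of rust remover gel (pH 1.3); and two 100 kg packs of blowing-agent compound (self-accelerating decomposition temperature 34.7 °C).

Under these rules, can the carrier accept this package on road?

Yes

pH 12.5 meets the Class 8 criterion (Corrosive), so the pickling solution is Class 8.
The rust remover gel has pH 1.3, which is ≤ 2, so it is Class 8 (Corrosive).
Self-accelerating decomposition temperature 34.7 °C meets the Class 4.1 criterion (Self-Reactive), so the blowing-agent compound is Class 4.1.
Total Class 8: (one 4.1 fl oz container = 121.36 mL) + (two 1.5 fl oz containers = 88.8 mL) = 210.16 mL.
210.16 mL ≤ 250 mL (road limit, Class 8) — within limit.
Class 4.1 quantity: two 100 kg packs = 200 kg.
That is within the Class 4.1 road limit of 250 kg.
The segregation rule (Class 8 with Class 2.1) does not apply to Class 8 with Class 4.1.
Every hazard class is within its road limit and no segregation rule is violated.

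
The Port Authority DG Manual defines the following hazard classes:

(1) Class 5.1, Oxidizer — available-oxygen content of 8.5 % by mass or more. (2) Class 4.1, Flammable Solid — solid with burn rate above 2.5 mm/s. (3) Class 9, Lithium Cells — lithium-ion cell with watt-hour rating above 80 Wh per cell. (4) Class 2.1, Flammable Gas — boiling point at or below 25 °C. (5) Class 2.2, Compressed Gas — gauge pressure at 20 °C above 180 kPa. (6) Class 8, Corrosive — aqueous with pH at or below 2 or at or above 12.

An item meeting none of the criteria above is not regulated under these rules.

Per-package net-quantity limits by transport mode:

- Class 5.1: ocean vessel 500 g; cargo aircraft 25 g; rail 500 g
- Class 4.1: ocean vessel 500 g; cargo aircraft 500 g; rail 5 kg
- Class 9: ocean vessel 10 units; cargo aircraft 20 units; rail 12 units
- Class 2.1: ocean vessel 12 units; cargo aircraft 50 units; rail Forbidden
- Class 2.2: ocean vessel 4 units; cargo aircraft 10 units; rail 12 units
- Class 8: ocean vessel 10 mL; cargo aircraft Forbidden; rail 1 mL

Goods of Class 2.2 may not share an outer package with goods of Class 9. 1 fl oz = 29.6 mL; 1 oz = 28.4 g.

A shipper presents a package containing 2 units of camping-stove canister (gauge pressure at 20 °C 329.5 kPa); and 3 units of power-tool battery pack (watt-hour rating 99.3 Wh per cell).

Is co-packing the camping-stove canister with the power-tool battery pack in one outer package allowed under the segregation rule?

No

The camping-stove canister has gauge pressure at 20 °C 329.5 kPa, which is > 180 kPa, so it is Class 2.2 (Compressed Gas).
Watt-hour rating 99.3 Wh per cell meets the Class 9 criterion (Lithium Cells), so the power-tool battery pack is Class 9.
Class 2.2 and Class 9 may not share an outer package.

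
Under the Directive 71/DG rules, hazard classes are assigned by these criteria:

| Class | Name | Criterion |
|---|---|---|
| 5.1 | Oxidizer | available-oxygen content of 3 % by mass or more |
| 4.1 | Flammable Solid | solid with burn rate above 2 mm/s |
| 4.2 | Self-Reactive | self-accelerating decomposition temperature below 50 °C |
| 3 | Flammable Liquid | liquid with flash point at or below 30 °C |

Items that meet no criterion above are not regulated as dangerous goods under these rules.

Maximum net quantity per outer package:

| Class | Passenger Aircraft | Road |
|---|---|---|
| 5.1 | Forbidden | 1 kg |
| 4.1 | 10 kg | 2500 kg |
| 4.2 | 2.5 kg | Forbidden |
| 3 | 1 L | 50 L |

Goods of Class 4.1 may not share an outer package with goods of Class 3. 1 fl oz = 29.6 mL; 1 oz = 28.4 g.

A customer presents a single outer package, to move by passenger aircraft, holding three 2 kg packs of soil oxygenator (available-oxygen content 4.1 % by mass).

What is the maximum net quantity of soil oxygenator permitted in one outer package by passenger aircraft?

With available-oxygen content 4.1 % by mass (≥ 3 % by mass), the soil oxygenator falls in Class 5.1.
The passenger aircraft limit for Class 5.1 is Forbidden.

Forbidden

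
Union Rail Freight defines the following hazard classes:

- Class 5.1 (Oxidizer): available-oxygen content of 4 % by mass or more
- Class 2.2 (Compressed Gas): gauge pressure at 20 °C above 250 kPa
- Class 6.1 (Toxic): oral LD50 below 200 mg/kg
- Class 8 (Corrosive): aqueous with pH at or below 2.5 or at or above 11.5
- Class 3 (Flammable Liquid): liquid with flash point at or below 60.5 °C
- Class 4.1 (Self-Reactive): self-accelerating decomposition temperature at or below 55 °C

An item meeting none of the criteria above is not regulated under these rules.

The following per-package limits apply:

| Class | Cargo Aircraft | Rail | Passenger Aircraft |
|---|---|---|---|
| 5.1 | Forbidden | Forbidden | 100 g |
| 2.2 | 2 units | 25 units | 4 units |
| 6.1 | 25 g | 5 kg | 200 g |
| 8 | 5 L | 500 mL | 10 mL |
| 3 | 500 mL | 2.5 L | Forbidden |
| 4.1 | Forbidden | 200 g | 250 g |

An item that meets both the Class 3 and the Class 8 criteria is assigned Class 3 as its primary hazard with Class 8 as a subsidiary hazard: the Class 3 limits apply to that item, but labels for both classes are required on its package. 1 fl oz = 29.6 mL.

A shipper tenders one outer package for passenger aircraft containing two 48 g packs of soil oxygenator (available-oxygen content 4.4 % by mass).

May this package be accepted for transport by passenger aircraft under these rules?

Yes

The soil oxygenator has available-oxygen content 4.4 % by mass, which is ≥ 4 % by mass, so it is Class 5.1 (Oxidizer).
Class 5.1 quantity: two 48 g packs = 96 g.
That is within the Class 5.1 passenger aircraft limit of 100 g.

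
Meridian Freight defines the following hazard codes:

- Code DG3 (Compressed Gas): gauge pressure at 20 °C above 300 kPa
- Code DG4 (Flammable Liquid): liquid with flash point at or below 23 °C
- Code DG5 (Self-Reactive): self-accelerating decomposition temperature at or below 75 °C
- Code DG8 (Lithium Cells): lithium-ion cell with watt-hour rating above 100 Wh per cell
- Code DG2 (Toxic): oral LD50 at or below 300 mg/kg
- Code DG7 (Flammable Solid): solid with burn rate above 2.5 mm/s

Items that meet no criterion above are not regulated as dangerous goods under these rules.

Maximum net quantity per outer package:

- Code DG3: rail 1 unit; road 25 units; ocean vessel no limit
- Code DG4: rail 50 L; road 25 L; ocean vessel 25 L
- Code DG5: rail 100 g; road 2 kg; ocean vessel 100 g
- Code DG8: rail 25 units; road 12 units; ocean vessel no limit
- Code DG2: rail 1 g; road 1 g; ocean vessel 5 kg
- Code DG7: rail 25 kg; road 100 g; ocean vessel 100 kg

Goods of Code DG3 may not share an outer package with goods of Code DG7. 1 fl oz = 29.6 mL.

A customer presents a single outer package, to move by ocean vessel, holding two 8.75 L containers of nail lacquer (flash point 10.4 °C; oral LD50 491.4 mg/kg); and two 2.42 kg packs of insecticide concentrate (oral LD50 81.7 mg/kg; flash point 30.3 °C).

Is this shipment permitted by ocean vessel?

Yes

With flash point 10.4 °C (≤ 23 °C), the nail lacquer falls in Code DG4.
With oral LD50 81.7 mg/kg (≤ 300 mg/kg), the insecticide concentrate falls in Code DG2.
Code DG4 quantity: two 8.75 L containers = 17.5 L.
17.5 L ≤ 25 L (ocean vessel limit, Code DG4) — within limit.
Code DG2 quantity: two 2.42 kg packs = 4.84 kg.
4.84 kg ≤ 5 kg (ocean vessel limit, Code DG2) — within limit.
The segregation rule (Code DG3 with Code DG7) does not apply to Code DG4 with Code DG2.
Every hazard code is within its ocean vessel limit and no segregation rule is violated.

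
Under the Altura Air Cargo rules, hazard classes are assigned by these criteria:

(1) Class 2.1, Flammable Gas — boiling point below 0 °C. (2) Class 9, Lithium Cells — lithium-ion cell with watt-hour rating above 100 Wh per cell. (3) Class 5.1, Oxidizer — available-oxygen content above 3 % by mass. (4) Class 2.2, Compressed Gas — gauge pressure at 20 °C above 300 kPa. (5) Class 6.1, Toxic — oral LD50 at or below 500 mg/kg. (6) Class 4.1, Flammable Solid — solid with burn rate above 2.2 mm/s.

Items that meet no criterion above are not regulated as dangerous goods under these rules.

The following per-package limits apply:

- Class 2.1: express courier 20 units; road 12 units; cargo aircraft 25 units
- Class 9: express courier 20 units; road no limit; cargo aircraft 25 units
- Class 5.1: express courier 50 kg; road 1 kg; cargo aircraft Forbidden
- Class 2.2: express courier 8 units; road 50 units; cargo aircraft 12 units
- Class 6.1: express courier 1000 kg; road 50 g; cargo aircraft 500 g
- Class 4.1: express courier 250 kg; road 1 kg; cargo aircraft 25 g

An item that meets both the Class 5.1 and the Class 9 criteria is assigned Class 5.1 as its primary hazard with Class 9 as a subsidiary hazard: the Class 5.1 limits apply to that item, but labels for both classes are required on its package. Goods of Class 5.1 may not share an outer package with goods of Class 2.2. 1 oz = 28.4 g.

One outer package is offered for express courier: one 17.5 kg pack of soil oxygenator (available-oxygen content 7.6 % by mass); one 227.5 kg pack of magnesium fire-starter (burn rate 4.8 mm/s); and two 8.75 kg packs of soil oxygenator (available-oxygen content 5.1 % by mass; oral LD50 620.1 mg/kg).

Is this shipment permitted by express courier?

Yes

Soil oxygenator: available-oxygen content 7.6 % by mass > 3 % by mass → Class 5.1 (Oxidizer).
The magnesium fire-starter has burn rate 4.8 mm/s, which is > 2.2 mm/s, so it is Class 4.1 (Flammable Solid).
With available-oxygen content 5.1 % by mass (> 3 % by mass), the soil oxygenator falls in Class 5.1.
Total Class 5.1: 17.5 kg + (two 8.75 kg packs = 17.5 kg) = 35 kg.
35 kg ≤ 50 kg (express courier limit, Class 5.1) — within limit.
Class 4.1 quantity: 227.5 kg.
227.5 kg ≤ 250 kg (express courier limit, Class 4.1) — within limit.
The segregation rule (Class 5.1 with Class 2.2) does not apply to Class 5.1 with Class 4.1.
Every hazard class is within its express courier limit and no segregation rule is violated.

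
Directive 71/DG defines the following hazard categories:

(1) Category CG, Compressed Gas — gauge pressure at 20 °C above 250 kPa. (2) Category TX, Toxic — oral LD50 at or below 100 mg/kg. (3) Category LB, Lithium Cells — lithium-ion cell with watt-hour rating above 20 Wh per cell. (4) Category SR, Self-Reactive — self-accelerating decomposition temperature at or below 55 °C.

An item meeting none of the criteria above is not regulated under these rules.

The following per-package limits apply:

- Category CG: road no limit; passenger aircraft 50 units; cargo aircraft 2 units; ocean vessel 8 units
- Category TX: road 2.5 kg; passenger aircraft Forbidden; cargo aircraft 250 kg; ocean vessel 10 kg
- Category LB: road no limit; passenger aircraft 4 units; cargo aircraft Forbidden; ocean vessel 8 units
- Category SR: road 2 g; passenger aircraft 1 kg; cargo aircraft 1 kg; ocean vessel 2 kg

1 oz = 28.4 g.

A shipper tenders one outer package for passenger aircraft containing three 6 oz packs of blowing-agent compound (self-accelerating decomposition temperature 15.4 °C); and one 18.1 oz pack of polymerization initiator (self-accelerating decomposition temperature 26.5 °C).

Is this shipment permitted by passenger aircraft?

Self-accelerating decomposition temperature 15.4 °C meets the Category SR criterion (Self-Reactive), so the blowing-agent compound is Category SR.
Self-accelerating decomposition temperature 26.5 °C meets the Category SR criterion (Self-Reactive), so the polymerization initiator is Category SR.
Category SR net quantity: (three 6 oz packs = 511.2 g) + (one 18.1 oz pack = 514.04 g) = 1025.24 g.
That exceeds the Category SR passenger aircraft limit of 1 kg.

No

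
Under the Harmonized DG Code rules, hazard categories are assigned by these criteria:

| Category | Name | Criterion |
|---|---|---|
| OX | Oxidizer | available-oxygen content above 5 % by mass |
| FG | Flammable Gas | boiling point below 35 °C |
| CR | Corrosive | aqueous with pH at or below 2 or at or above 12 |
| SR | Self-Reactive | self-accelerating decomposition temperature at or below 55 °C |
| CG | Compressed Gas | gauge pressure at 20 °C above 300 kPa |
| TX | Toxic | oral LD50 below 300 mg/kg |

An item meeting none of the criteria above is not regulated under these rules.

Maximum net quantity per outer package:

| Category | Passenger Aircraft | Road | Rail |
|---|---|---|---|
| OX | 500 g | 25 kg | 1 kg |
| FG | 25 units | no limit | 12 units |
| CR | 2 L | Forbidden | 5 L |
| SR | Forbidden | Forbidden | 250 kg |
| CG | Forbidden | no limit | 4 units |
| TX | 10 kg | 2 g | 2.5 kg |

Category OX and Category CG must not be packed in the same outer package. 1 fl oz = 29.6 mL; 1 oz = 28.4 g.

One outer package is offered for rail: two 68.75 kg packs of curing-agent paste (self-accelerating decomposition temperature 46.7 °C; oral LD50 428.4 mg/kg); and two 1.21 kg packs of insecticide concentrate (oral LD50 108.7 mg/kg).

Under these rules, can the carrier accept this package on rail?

Yes

The curing-agent paste has self-accelerating decomposition temperature 46.7 °C, which is ≤ 55 °C, so it is Category SR (Self-Reactive).
The insecticide concentrate has oral LD50 108.7 mg/kg, which is < 300 mg/kg, so it is Category TX (Toxic).
Category TX quantity: two 1.21 kg packs = 2.42 kg.
2.42 kg ≤ 2.5 kg (rail limit, Category TX) — within limit.
Category SR quantity: two 68.75 kg packs = 137.5 kg.
137.5 kg is within the rail limit of 250 kg for Category SR.
The segregation rule (Category OX with Category CG) does not apply to Category TX with Category SR.
Every hazard category is within its rail limit and no segregation rule is violated.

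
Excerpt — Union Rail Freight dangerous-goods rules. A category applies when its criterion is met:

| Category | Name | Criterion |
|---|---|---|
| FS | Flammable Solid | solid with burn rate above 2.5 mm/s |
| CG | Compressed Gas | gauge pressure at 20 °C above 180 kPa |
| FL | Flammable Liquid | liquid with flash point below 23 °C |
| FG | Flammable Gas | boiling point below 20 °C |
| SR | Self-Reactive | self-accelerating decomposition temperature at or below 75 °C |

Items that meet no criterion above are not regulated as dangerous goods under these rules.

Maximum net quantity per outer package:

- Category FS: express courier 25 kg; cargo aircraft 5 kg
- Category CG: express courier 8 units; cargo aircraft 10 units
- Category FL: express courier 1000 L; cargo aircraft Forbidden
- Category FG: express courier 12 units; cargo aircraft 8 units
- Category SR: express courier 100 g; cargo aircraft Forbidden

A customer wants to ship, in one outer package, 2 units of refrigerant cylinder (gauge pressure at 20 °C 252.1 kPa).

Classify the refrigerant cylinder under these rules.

Category CG

Gauge pressure at 20 °C 252.1 kPa meets the Category CG criterion (Compressed Gas), so the refrigerant cylinder is Category CG.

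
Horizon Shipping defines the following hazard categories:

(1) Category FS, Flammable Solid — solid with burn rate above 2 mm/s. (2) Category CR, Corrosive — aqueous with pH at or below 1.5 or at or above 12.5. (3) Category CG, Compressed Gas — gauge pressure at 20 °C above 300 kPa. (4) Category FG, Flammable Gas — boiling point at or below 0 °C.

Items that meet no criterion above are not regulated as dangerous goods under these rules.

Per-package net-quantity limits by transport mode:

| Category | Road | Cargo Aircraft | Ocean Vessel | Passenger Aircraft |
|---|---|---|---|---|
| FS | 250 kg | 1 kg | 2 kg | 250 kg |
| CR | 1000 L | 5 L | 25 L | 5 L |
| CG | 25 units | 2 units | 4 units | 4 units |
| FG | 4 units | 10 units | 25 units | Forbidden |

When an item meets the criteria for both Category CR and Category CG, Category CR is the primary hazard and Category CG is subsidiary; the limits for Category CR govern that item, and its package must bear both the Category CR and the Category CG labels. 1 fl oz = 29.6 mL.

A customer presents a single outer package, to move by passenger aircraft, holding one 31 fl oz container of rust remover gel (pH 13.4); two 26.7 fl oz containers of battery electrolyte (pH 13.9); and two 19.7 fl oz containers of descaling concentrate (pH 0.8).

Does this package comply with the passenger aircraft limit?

Rust remover gel: pH 13.4 ≥ 12.5 → Category CR (Corrosive).
The battery electrolyte has pH 13.9, which is ≥ 12.5, so it is Category CR (Corrosive).
Descaling concentrate: pH 0.8 ≤ 1.5 → Category CR (Corrosive).
Total Category CR: (one 31 fl oz container = 917.6 mL) + (two 26.7 fl oz containers = 1580.64 mL) + (two 19.7 fl oz containers = 1166.24 mL) = 3664.48 mL.
3664.48 mL ≤ 5 L (passenger aircraft limit, Category CR) — within limit.

Yes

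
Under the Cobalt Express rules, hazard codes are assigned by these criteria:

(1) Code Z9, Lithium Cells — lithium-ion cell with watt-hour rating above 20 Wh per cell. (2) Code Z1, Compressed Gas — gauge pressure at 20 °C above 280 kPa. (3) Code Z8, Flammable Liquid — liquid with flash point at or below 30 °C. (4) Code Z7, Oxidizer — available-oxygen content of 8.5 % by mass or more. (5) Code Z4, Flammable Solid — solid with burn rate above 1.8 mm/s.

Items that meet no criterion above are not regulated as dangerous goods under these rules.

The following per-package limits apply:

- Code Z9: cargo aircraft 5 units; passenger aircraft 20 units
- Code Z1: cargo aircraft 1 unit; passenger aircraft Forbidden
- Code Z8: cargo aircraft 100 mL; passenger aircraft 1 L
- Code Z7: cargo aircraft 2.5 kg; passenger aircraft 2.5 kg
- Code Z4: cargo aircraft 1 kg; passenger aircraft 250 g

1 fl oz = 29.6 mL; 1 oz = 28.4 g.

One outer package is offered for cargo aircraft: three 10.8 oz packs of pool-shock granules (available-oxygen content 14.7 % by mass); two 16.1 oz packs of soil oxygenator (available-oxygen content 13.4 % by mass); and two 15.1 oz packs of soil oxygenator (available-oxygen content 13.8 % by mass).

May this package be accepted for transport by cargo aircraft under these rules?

Pool-shock granules: available-oxygen content 14.7 % by mass ≥ 8.5 % by mass → Code Z7 (Oxidizer).
With available-oxygen content 13.4 % by mass (≥ 8.5 % by mass), the soil oxygenator falls in Code Z7.
Soil oxygenator: available-oxygen content 13.8 % by mass ≥ 8.5 % by mass → Code Z7 (Oxidizer).
Code Z7 net quantity: (three 10.8 oz packs = 920.16 g) + (two 16.1 oz packs = 914.48 g) + (two 15.1 oz packs = 857.68 g) = 2692.32 g.
2692.32 g exceeds the cargo aircraft limit of 2.5 kg for Code Z7.

No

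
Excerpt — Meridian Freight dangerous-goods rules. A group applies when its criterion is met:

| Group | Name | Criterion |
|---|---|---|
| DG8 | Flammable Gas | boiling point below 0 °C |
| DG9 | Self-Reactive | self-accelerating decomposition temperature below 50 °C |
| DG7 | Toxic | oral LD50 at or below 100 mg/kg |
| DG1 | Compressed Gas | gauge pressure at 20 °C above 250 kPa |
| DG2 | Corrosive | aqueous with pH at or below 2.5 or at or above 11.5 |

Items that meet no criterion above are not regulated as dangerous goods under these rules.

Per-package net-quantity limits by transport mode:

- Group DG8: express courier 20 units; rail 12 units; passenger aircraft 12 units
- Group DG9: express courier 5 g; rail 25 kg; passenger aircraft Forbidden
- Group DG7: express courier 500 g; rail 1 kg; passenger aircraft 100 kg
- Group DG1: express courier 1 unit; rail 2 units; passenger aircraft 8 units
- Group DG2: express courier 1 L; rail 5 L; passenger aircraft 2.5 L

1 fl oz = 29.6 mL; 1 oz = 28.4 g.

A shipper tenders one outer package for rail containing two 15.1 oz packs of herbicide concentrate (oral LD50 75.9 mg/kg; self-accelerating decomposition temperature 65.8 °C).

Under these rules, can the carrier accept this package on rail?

Herbicide concentrate: oral LD50 75.9 mg/kg ≤ 100 mg/kg → Group DG7 (Toxic).
Group DG7 quantity: two 15.1 oz packs = 857.68 g.
857.68 g ≤ 1 kg (rail limit, Group DG7) — within limit.

Yes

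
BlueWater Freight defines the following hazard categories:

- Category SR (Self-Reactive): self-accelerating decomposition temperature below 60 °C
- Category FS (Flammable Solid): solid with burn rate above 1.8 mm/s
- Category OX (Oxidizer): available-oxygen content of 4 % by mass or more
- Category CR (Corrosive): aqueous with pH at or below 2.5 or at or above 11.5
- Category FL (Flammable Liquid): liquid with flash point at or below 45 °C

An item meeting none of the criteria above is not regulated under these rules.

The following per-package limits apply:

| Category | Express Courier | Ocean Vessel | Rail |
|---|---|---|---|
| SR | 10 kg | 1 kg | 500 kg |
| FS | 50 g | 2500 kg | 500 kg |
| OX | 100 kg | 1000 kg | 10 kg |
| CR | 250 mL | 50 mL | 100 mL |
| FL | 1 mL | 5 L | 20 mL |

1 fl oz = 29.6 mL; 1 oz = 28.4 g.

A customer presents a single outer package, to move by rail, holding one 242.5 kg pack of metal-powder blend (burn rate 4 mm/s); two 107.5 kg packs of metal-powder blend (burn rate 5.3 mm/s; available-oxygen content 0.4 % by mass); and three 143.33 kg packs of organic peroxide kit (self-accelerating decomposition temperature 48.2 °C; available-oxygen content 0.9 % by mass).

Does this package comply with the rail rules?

Yes

Metal-powder blend: burn rate 4 mm/s > 1.8 mm/s → Category FS (Flammable Solid).
Burn rate 5.3 mm/s meets the Category FS criterion (Flammable Solid), so the metal-powder blend is Category FS.
Organic peroxide kit: self-accelerating decomposition temperature 48.2 °C < 60 °C → Category SR (Self-Reactive).
Category FS net quantity: 242.5 kg + (two 107.5 kg packs = 215 kg) = 457.5 kg.
457.5 kg ≤ 500 kg (rail limit, Category FS) — within limit.
Category SR quantity: three 143.33 kg packs = 429.99 kg.
That is within the Category SR rail limit of 500 kg.
Every hazard category is within its rail limit and no segregation rule is violated.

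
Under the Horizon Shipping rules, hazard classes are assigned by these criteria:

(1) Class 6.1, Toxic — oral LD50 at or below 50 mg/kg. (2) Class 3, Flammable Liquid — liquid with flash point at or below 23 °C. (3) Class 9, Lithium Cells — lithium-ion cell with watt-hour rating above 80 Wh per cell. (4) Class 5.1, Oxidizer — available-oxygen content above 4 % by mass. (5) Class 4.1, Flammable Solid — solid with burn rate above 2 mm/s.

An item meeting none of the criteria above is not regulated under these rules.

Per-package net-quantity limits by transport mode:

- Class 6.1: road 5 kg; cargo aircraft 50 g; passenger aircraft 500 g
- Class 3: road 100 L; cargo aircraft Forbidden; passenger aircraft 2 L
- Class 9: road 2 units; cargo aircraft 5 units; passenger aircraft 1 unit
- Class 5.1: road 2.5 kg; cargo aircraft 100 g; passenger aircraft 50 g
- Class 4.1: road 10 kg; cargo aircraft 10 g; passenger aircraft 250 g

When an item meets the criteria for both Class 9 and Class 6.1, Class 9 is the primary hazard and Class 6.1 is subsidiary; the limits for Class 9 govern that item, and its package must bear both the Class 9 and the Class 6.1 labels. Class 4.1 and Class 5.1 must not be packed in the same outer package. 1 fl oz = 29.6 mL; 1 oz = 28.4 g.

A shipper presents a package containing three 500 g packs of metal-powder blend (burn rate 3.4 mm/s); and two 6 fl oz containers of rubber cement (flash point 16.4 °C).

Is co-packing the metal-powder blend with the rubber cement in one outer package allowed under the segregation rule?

Yes

Burn rate 3.4 mm/s meets the Class 4.1 criterion (Flammable Solid), so the metal-powder blend is Class 4.1.
The rubber cement has flash point 16.4 °C, which is ≤ 23 °C, so it is Class 3 (Flammable Liquid).
No segregation rule bars Class 4.1 with Class 3.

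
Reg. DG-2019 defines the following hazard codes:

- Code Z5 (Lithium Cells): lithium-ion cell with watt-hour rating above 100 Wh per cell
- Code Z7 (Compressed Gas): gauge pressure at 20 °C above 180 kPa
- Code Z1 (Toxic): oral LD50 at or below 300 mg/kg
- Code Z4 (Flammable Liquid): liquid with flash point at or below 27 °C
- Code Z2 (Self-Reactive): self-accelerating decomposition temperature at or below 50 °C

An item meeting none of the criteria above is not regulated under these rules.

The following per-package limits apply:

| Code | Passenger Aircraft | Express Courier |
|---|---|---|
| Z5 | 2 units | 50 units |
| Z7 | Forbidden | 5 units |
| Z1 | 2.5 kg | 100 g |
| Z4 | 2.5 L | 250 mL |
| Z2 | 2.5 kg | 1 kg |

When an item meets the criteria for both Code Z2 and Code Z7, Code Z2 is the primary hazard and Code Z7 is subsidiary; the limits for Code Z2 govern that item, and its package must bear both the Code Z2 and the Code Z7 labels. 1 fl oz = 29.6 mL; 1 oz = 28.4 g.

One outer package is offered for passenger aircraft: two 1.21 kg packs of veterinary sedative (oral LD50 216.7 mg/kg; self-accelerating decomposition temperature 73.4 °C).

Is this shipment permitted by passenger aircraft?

Oral LD50 216.7 mg/kg meets the Code Z1 criterion (Toxic), so the veterinary sedative is Code Z1.
Code Z1 quantity: two 1.21 kg packs = 2.42 kg.
That is within the Code Z1 passenger aircraft limit of 2.5 kg.

Yes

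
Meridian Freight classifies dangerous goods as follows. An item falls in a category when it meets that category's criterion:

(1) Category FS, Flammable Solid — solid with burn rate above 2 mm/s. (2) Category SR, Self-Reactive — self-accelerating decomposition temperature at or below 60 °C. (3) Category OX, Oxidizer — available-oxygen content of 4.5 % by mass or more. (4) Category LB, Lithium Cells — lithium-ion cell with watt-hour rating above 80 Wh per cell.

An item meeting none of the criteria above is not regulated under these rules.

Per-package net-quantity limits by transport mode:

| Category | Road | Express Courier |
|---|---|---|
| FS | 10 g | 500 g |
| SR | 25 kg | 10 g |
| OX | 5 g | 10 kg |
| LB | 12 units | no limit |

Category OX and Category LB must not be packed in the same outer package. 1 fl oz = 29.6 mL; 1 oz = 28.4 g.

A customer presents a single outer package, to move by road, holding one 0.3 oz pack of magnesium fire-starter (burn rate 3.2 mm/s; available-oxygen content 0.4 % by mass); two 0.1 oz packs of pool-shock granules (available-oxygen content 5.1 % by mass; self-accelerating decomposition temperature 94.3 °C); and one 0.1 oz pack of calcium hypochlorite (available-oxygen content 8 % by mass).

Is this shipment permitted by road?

No

Magnesium fire-starter: burn rate 3.2 mm/s > 2 mm/s → Category FS (Flammable Solid).
Available-oxygen content 5.1 % by mass meets the Category OX criterion (Oxidizer), so the pool-shock granules are Category OX.
Available-oxygen content 8 % by mass meets the Category OX criterion (Oxidizer), so the calcium hypochlorite is Category OX.
Category OX net quantity: (two 0.1 oz packs = 5.68 g) + (one 0.1 oz pack = 2.84 g) = 8.52 g.
That exceeds the Category OX road limit of 5 g.
Category FS quantity: one 0.3 oz pack = 8.52 g.
8.52 g ≤ 10 g (road limit, Category FS) — within limit.
The segregation rule (Category OX with Category LB) does not apply to Category OX with Category FS.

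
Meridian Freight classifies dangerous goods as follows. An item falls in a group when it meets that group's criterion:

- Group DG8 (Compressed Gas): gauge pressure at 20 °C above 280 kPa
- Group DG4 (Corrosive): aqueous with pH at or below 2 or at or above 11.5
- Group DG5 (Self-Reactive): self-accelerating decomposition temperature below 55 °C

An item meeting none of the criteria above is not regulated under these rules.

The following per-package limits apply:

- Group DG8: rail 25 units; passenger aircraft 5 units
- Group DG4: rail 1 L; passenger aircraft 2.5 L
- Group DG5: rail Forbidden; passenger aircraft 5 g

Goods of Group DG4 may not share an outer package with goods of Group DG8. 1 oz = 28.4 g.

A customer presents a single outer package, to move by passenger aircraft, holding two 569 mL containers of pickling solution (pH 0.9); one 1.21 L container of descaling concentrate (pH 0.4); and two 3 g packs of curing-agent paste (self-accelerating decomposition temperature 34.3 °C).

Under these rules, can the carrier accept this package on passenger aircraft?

No

pH 0.9 meets the Group DG4 criterion (Corrosive), so the pickling solution is Group DG4.
pH 0.4 meets the Group DG4 criterion (Corrosive), so the descaling concentrate is Group DG4.
The curing-agent paste has self-accelerating decomposition temperature 34.3 °C, which is < 55 °C, so it is Group DG5 (Self-Reactive).
Group DG5 quantity: two 3 g packs = 6 g.
6 g exceeds the passenger aircraft limit of 5 g for Group DG5.
Group DG4 net quantity: (two 569 mL containers = 1.138 L) + 1.21 L = 2.348 L.
2.348 L ≤ 2.5 L (passenger aircraft limit, Group DG4) — within limit.
The segregation rule (Group DG4 with Group DG8) does not apply to Group DG5 with Group DG4.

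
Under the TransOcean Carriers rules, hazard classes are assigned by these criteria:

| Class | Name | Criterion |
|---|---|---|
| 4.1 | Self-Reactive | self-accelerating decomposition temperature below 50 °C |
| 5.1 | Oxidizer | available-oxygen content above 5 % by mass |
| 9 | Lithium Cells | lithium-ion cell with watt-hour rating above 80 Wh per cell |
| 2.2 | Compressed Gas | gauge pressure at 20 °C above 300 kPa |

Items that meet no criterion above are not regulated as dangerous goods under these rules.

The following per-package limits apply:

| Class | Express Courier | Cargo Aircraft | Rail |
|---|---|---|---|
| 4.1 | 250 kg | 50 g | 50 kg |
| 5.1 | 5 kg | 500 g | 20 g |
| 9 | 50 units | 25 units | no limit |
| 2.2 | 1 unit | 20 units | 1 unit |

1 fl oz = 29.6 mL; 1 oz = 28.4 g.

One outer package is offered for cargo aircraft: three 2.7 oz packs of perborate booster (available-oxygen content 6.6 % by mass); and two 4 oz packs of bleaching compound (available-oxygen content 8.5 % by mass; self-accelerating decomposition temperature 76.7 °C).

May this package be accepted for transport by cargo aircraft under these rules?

Yes

The perborate booster has available-oxygen content 6.6 % by mass, which is > 5 % by mass, so it is Class 5.1 (Oxidizer).
With available-oxygen content 8.5 % by mass (> 5 % by mass), the bleaching compound falls in Class 5.1.
Total Class 5.1: (three 2.7 oz packs = 230.04 g) + (two 4 oz packs = 227.2 g) = 457.24 g.
457.24 g is within the cargo aircraft limit of 500 g for Class 5.1.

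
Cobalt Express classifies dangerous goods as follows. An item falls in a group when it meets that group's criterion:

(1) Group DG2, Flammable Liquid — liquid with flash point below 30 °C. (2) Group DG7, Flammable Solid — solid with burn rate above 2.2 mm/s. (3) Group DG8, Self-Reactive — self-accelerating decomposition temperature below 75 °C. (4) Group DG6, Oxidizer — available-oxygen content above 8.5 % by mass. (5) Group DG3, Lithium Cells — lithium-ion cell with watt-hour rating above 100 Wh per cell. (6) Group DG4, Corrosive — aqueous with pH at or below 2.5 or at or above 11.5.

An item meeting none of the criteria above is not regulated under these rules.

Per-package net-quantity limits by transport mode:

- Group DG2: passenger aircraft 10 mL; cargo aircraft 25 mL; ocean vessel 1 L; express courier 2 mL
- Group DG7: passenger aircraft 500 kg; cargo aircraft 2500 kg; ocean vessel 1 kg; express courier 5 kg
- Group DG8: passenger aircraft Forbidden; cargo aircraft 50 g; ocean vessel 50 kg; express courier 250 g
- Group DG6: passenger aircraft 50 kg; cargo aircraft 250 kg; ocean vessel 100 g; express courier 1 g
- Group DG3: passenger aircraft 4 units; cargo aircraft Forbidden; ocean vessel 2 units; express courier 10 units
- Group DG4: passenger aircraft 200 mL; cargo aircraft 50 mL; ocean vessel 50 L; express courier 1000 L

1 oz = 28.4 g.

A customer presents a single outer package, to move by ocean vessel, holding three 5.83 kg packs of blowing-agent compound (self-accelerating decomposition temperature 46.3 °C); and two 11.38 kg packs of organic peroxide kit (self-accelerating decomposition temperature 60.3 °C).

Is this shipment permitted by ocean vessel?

Self-accelerating decomposition temperature 46.3 °C meets the Group DG8 criterion (Self-Reactive), so the blowing-agent compound is Group DG8.
Self-accelerating decomposition temperature 60.3 °C meets the Group DG8 criterion (Self-Reactive), so the organic peroxide kit is Group DG8.
Group DG8 net quantity: (three 5.83 kg packs = 17.49 kg) + (two 11.38 kg packs = 22.76 kg) = 40.25 kg.
That is within the Group DG8 ocean vessel limit of 50 kg.

Yes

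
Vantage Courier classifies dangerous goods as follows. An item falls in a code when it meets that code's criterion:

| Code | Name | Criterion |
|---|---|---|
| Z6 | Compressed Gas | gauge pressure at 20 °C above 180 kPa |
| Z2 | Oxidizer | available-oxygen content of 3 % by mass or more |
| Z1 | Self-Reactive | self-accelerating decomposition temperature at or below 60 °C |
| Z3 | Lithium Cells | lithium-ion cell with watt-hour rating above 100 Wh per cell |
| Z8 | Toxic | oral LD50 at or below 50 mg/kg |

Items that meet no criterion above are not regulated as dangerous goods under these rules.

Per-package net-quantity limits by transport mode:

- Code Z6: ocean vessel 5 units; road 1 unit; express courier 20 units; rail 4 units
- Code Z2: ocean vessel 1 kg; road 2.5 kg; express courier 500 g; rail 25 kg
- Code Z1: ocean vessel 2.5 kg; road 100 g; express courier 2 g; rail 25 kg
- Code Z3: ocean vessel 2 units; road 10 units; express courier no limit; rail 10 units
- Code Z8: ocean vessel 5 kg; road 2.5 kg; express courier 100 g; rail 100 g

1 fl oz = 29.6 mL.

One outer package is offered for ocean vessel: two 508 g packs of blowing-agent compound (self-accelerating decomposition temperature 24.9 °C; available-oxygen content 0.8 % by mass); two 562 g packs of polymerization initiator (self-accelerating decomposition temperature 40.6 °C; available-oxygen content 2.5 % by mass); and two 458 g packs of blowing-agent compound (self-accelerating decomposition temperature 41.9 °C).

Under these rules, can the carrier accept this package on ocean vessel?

Self-accelerating decomposition temperature 24.9 °C meets the Code Z1 criterion (Self-Reactive), so the blowing-agent compound is Code Z1.
With self-accelerating decomposition temperature 40.6 °C (≤ 60 °C), the polymerization initiator falls in Code Z1.
The blowing-agent compound has self-accelerating decomposition temperature 41.9 °C, which is ≤ 60 °C, so it is Code Z1 (Self-Reactive).
Code Z1 net quantity: (two 508 g packs = 1.016 kg) + (two 562 g packs = 1.124 kg) + (two 458 g packs = 916 g) = 3.056 kg.
That exceeds the Code Z1 ocean vessel limit of 2.5 kg.

No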